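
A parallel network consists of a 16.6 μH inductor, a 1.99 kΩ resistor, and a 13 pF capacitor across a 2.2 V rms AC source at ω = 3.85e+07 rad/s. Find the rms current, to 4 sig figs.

X_L = ωL = 639.1 Ω
X_C = 1/(ωC) = 1998 Ω
Parallel: admittances add. Y = 1/R + 1/(jωL) + jωC
Y = (0.0005025 − j0.001064) S
|Y| = 0.001177 S → |Z| = 1/|Y| = 849.7 Ω, ∠Z = −∠Y = 64.72°
I = V/|Z| = 2.2/849.7 = 2.589 mA

2.589 mA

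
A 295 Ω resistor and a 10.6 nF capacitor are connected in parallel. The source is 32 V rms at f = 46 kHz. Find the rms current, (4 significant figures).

ω = 2πf = 289000 rad/s
X_C = 1/(ωC) = 326.4 Ω
Parallel: admittances add. Y = 1/R + jωC
Y = (0.003390 + j0.003064) S
|Y| = 0.004569 S → |Z| = 1/|Y| = 218.9 Ω, ∠Z = −∠Y = -42.11°
I = V/|Z| = 32/218.9 = 146.2 mA

146.2 mA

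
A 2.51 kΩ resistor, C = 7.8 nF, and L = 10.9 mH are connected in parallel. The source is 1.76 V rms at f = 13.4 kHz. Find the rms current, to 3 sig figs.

ω = 2πf = 84190 rad/s
X_L = ωL = 918 Ω
X_C = 1/(ωC) = 1520 Ω
Parallel: admittances add. Y = 1/R + 1/(jωL) + jωC
Y = (0.000398 − j0.000433) S
|Y| = 0.000588 S → |Z| = 1/|Y| = 1700 Ω, ∠Z = −∠Y = 47.4°
I = V/|Z| = 1.76/1700 = 1.04 mA

1.04 mA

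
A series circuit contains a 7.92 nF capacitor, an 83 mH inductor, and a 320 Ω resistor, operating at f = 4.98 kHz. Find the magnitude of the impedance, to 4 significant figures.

ω = 2πf = 31290 rad/s
X_L = ωL = 2597 Ω
X_C = 1/(ωC) = 4035 Ω
Net reactance X = X_L − X_C = -1438 Ω
Z = 320.0 − j1438 Ω
|Z| = √(320.0² + 1438²) = 1473 Ω

1473 Ω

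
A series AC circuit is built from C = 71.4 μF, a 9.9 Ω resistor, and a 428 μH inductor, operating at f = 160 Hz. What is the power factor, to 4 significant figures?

ω = 2πf = 1005 rad/s
X_L = ωL = 0.4303 Ω
X_C = 1/(ωC) = 13.93 Ω
Net reactance X = X_L − X_C = -13.50 Ω
Z = 9.900 − j13.50 Ω
|Z| = √(9.900² + 13.50²) = 16.74 Ω
∠Z = arctan(-13.50/9.900) = -53.75°
cos φ = cos(-53.75°) = 0.5913

0.5913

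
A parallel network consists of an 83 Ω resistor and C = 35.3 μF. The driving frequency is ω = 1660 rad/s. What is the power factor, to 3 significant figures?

X_C = 1/(ωC) = 17.1 Ω
Parallel: admittances add. Y = 1/R + jωC
Y = (0.0120 + j0.0586) S
|Y| = 0.0598 S → |Z| = 1/|Y| = 16.7 Ω, ∠Z = −∠Y = -78.4°
cos φ = cos(-78.4°) = 0.201

0.201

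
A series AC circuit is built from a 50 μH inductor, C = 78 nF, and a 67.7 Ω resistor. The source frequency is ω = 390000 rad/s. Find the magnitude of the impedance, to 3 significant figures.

69.0 Ω

X_L = ωL = 19.5 Ω
X_C = 1/(ωC) = 32.9 Ω
Net reactance X = X_L − X_C = -13.4 Ω
Z = 67.7 − j13.4 Ω
|Z| = √(67.7² + 13.4²) = 69.0 Ω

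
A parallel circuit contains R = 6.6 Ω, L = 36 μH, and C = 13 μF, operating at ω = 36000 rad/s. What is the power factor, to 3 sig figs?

0.447

X_L = ωL = 1.30 Ω
X_C = 1/(ωC) = 2.14 Ω
Parallel: admittances add. Y = 1/R + 1/(jωL) + jωC
Y = (0.152 − j0.304) S
|Y| = 0.339 S → |Z| = 1/|Y| = 2.95 Ω, ∠Z = −∠Y = 63.5°
cos φ = cos(63.5°) = 0.447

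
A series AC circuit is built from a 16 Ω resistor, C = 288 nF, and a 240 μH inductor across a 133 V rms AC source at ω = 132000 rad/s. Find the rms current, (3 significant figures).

X_L = ωL = 31.7 Ω
X_C = 1/(ωC) = 26.3 Ω
Net reactance X = X_L − X_C = 5.38 Ω
Z = 16.0 + j5.38 Ω
|Z| = √(16.0² + 5.38²) = 16.9 Ω
I = V/|Z| = 133/16.9 = 7.88 A

7.88 A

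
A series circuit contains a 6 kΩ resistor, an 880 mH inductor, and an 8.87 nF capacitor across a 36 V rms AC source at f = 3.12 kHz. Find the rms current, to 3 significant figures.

ω = 2πf = 19600 rad/s
X_L = ωL = 17300 Ω
X_C = 1/(ωC) = 5750 Ω
Net reactance X = X_L − X_C = 11500 Ω
Z = 6000 + j11500 Ω
|Z| = √(6000² + 11500²) = 13000 Ω
I = V/|Z| = 36/13000 = 2.78 mA

2.78 mA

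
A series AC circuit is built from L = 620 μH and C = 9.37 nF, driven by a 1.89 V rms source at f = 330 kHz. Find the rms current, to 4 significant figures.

1.532 mA

ω = 2πf = 2.073e+06 rad/s
X_L = ωL = 1286 Ω
X_C = 1/(ωC) = 51.47 Ω
Net reactance X = X_L − X_C = 1234 Ω
Z = j1234 Ω
|Z| = √(0² + 1234²) = 1234 Ω
I = V/|Z| = 1.89/1234 = 1.532 mA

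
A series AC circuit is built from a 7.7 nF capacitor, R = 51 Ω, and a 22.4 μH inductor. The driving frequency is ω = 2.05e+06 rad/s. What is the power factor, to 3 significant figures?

0.946

X_L = ωL = 45.9 Ω
X_C = 1/(ωC) = 63.4 Ω
Net reactance X = X_L − X_C = -17.4 Ω
Z = 51.0 − j17.4 Ω
|Z| = √(51.0² + 17.4²) = 53.9 Ω
∠Z = arctan(-17.4/51.0) = -18.9°
cos φ = cos(-18.9°) = 0.946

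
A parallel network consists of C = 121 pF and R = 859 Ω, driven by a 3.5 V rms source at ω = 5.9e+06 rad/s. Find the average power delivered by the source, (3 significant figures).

X_C = 1/(ωC) = 1400 Ω
Parallel: admittances add. Y = 1/R + jωC
Y = (0.00116 + j0.000714) S
|Y| = 0.00137 S → |Z| = 1/|Y| = 732 Ω, ∠Z = −∠Y = -31.5°
I = V/|Z| = 4.78 mA
P = VI cos φ = 3.5 × 0.00478 × cos(-31.5°) = 14.3 mW

14.3 mW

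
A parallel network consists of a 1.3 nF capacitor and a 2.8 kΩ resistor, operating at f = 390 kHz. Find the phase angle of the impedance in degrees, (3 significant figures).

-83.6°

ω = 2πf = 2.45e+06 rad/s
X_C = 1/(ωC) = 314 Ω
Parallel: admittances add. Y = 1/R + jωC
Y = (0.000357 + j0.00319) S
|Y| = 0.00321 S → |Z| = 1/|Y| = 312 Ω, ∠Z = −∠Y = -83.6°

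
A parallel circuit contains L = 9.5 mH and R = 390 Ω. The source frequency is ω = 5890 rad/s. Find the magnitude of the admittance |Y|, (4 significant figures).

18.05 mS

X_L = ωL = 55.95 Ω
Parallel: admittances add. Y = 1/R + 1/(jωL)
Y = (0.002564 − j0.01787) S
|Y| = 0.01805 S → |Z| = 1/|Y| = 55.39 Ω, ∠Z = −∠Y = 81.84°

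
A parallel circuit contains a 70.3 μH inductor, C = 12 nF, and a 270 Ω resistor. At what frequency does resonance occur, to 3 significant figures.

173 kHz

ω₀ = 1/√(LC) = 1/√(7.03e-05 × 1.2e-08) = 1.089e+06 rad/s
f₀ = ω₀/(2π) = 173 kHz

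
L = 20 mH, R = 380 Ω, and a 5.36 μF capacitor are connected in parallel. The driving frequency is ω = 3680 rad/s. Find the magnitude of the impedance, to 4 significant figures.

X_L = ωL = 73.60 Ω
X_C = 1/(ωC) = 50.70 Ω
Parallel: admittances add. Y = 1/R + 1/(jωL) + jωC
Y = (0.002632 + j0.006138) S
|Y| = 0.006678 S → |Z| = 1/|Y| = 149.7 Ω, ∠Z = −∠Y = -66.79°

149.7 Ω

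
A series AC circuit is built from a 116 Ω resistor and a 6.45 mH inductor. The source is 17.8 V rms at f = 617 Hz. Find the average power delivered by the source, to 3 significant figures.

2.61 W

ω = 2πf = 3877 rad/s
X_L = ωL = 25.0 Ω
Z = 116 + j25.0 Ω
|Z| = √(116² + 25.0²) = 119 Ω
∠Z = arctan(25.0/116) = 12.2°
I = V/|Z| = 150 mA
P = VI cos φ = 17.8 × 0.150 × cos(12.2°) = 2.61 W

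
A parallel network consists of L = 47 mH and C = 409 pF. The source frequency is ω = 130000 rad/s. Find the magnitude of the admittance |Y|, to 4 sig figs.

X_L = ωL = 6110 Ω
X_C = 1/(ωC) = 18810 Ω
Parallel: admittances add. Y = 1/(jωL) + jωC
Y = (0 − j0.0001105) S
|Y| = 0.0001105 S → |Z| = 1/|Y| = 9050 Ω, ∠Z = −∠Y = 90.00°

110.5 μS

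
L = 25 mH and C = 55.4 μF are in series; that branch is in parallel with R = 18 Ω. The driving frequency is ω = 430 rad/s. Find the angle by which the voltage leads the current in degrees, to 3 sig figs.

X_L = ωL = 10.8 Ω
X_C = 1/(ωC) = 42.0 Ω
Branch 1: Z₁ = R = 18.0 Ω
Branch 2 (series LC): Z₂ = j(X_L − X_C) = −j31.2 Ω
Parallel: Z = Z₁Z₂/(Z₁+Z₂), |Z| = 15.6 Ω, ∠Z = -30.0°

-30.0°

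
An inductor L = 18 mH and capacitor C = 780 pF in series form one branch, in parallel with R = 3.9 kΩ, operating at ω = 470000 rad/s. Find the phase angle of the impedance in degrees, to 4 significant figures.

34.23°

X_L = ωL = 8460 Ω
X_C = 1/(ωC) = 2728 Ω
Branch 1: Z₁ = R = 3900 Ω
Branch 2 (series LC): Z₂ = j(X_L − X_C) = j5732 Ω
Parallel: Z = Z₁Z₂/(Z₁+Z₂), |Z| = 3224 Ω, ∠Z = 34.23°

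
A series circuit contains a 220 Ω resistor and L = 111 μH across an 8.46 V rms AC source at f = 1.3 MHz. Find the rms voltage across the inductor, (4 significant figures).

ω = 2πf = 8.168e+06 rad/s
X_L = ωL = 906.7 Ω
Z = 220.0 + j906.7 Ω
|Z| = √(220.0² + 906.7²) = 933.0 Ω
I = V/|Z| = 9.068 mA
V_L = I·|Z_L| = 0.009068 × 906.7 = 8.221 V

8.221 V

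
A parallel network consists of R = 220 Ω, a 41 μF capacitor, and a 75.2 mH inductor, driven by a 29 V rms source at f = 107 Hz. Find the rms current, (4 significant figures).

ω = 2πf = 672.3 rad/s
X_L = ωL = 50.56 Ω
X_C = 1/(ωC) = 36.28 Ω
Parallel: admittances add. Y = 1/R + 1/(jωL) + jωC
Y = (0.004545 + j0.007785) S
|Y| = 0.009015 S → |Z| = 1/|Y| = 110.9 Ω, ∠Z = −∠Y = -59.72°
I = V/|Z| = 29/110.9 = 261.4 mA

261.4 mA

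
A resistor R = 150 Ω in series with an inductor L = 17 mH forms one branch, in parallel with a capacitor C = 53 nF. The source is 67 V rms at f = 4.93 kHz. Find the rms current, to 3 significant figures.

34.4 mA

ω = 2πf = 30980 rad/s
X_L = ωL = 527 Ω
X_C = 1/(ωC) = 609 Ω
Branch 1 (R+jX_L): Z₁ = 150 + j527 Ω, |Z₁| = 548 Ω
Branch 2 (−jX_C): Z₂ = −j609 Ω
Parallel: Z = Z₁Z₂/(Z₁+Z₂), |Z| = 1950 Ω, ∠Z = 12.9°
I = V/|Z| = 67/1950 = 34.4 mA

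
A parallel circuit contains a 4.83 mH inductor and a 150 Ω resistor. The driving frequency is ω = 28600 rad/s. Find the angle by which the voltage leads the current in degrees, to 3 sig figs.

47.4°

X_L = ωL = 138 Ω
Parallel: admittances add. Y = 1/R + 1/(jωL)
Y = (0.00667 − j0.00724) S
|Y| = 0.00984 S → |Z| = 1/|Y| = 102 Ω, ∠Z = −∠Y = 47.4°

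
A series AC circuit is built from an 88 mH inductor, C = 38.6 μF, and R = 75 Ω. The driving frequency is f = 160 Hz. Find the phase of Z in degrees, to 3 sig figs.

ω = 2πf = 1005 rad/s
X_L = ωL = 88.5 Ω
X_C = 1/(ωC) = 25.8 Ω
Net reactance X = X_L − X_C = 62.7 Ω
Z = 75.0 + j62.7 Ω
|Z| = √(75.0² + 62.7²) = 97.8 Ω
∠Z = arctan(62.7/75.0) = 39.9°

39.9°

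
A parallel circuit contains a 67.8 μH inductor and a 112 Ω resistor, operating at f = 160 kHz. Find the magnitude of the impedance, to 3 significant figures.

ω = 2πf = 1.005e+06 rad/s
X_L = ωL = 68.2 Ω
Parallel: admittances add. Y = 1/R + 1/(jωL)
Y = (0.00893 − j0.0147) S
|Y| = 0.0172 S → |Z| = 1/|Y| = 58.2 Ω, ∠Z = −∠Y = 58.7°

58.2 Ω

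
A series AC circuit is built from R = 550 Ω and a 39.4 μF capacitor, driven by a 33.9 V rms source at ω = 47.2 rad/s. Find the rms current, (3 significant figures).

X_C = 1/(ωC) = 538 Ω
Z = 550 − j538 Ω
|Z| = √(550² + 538²) = 769 Ω
I = V/|Z| = 33.9/769 = 44.1 mA

44.1 mA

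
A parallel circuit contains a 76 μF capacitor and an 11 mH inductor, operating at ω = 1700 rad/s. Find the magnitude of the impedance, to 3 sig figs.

X_L = ωL = 18.7 Ω
X_C = 1/(ωC) = 7.74 Ω
Parallel: admittances add. Y = 1/(jωL) + jωC
Y = (0 + j0.0757) S
|Y| = 0.0757 S → |Z| = 1/|Y| = 13.2 Ω, ∠Z = −∠Y = -90.0°

13.2 Ω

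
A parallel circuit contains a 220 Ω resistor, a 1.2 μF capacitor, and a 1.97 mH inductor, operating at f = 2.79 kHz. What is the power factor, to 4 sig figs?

0.4977

ω = 2πf = 17530 rad/s
X_L = ωL = 34.53 Ω
X_C = 1/(ωC) = 47.54 Ω
Parallel: admittances add. Y = 1/R + 1/(jωL) + jωC
Y = (0.004545 − j0.007921) S
|Y| = 0.009132 S → |Z| = 1/|Y| = 109.5 Ω, ∠Z = −∠Y = 60.15°
cos φ = cos(60.15°) = 0.4977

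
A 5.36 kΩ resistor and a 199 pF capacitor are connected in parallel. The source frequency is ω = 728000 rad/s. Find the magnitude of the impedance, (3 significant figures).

4230 Ω

X_C = 1/(ωC) = 6900 Ω
Parallel: admittances add. Y = 1/R + jωC
Y = (0.000187 + j0.000145) S
|Y| = 0.000236 S → |Z| = 1/|Y| = 4230 Ω, ∠Z = −∠Y = -37.8°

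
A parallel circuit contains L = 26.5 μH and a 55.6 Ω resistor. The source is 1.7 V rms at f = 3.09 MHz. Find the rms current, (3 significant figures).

30.8 mA

ω = 2πf = 1.942e+07 rad/s
X_L = ωL = 514 Ω
Parallel: admittances add. Y = 1/R + 1/(jωL)
Y = (0.0180 − j0.00194) S
|Y| = 0.0181 S → |Z| = 1/|Y| = 55.3 Ω, ∠Z = −∠Y = 6.17°
I = V/|Z| = 1.7/55.3 = 30.8 mA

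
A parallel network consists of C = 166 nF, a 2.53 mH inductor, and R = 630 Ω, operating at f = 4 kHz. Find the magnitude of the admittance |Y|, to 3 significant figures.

ω = 2πf = 25130 rad/s
X_L = ωL = 63.6 Ω
X_C = 1/(ωC) = 240 Ω
Parallel: admittances add. Y = 1/R + 1/(jωL) + jωC
Y = (0.00159 − j0.0116) S
|Y| = 0.0117 S → |Z| = 1/|Y| = 85.7 Ω, ∠Z = −∠Y = 82.2°

11.7 mS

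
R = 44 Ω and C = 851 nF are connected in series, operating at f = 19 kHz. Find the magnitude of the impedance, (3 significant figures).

45.1 Ω

ω = 2πf = 119400 rad/s
X_C = 1/(ωC) = 9.84 Ω
Z = 44.0 − j9.84 Ω
|Z| = √(44.0² + 9.84²) = 45.1 Ω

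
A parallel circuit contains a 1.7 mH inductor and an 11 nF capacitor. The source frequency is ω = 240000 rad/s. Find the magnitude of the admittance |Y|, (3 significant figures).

X_L = ωL = 408 Ω
X_C = 1/(ωC) = 379 Ω
Parallel: admittances add. Y = 1/(jωL) + jωC
Y = (0 + j0.000189) S
|Y| = 0.000189 S → |Z| = 1/|Y| = 5290 Ω, ∠Z = −∠Y = -90.0°

189 μS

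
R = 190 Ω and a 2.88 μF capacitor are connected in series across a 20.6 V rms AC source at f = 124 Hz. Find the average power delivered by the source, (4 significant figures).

343.5 mW

ω = 2πf = 779.1 rad/s
X_C = 1/(ωC) = 445.7 Ω
Z = 190.0 − j445.7 Ω
|Z| = √(190.0² + 445.7²) = 484.5 Ω
∠Z = arctan(-445.7/190.0) = -66.91°
I = V/|Z| = 42.52 mA
P = VI cos φ = 20.6 × 0.04252 × cos(-66.91°) = 343.5 mW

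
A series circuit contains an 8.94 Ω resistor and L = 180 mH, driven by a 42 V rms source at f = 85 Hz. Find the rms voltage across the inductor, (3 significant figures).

ω = 2πf = 534.1 rad/s
X_L = ωL = 96.1 Ω
Z = 8.94 + j96.1 Ω
|Z| = √(8.94² + 96.1²) = 96.5 Ω
I = V/|Z| = 435 mA
V_L = I·|Z_L| = 0.435 × 96.1 = 41.8 V

41.8 V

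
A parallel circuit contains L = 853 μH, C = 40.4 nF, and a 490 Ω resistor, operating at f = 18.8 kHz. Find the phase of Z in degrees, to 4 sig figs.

68.39°

ω = 2πf = 118100 rad/s
X_L = ωL = 100.8 Ω
X_C = 1/(ωC) = 209.5 Ω
Parallel: admittances add. Y = 1/R + 1/(jωL) + jωC
Y = (0.002041 − j0.005152) S
|Y| = 0.005542 S → |Z| = 1/|Y| = 180.4 Ω, ∠Z = −∠Y = 68.39°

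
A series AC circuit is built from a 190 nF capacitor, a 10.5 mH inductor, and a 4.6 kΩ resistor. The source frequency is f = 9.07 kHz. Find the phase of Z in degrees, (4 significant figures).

ω = 2πf = 56990 rad/s
X_L = ωL = 598.4 Ω
X_C = 1/(ωC) = 92.35 Ω
Net reactance X = X_L − X_C = 506.0 Ω
Z = 4600 + j506.0 Ω
|Z| = √(4600² + 506.0²) = 4628 Ω
∠Z = arctan(506.0/4600) = 6.278°

6.278°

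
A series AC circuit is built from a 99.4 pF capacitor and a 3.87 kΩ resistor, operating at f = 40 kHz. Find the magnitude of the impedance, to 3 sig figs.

40200 Ω

ω = 2πf = 251300 rad/s
X_C = 1/(ωC) = 40000 Ω
Z = 3870 − j40000 Ω
|Z| = √(3870² + 40000²) = 40200 Ω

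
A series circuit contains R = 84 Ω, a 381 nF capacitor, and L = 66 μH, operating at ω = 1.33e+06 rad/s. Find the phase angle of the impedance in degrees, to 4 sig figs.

45.61°

X_L = ωL = 87.78 Ω
X_C = 1/(ωC) = 1.973 Ω
Net reactance X = X_L − X_C = 85.81 Ω
Z = 84.00 + j85.81 Ω
|Z| = √(84.00² + 85.81²) = 120.1 Ω
∠Z = arctan(85.81/84.00) = 45.61°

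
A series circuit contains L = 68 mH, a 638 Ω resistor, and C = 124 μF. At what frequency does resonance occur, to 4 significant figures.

ω₀ = 1/√(LC) = 1/√(0.068 × 0.000124) = 344.4 rad/s
f₀ = ω₀/(2π) = 54.81 Hz

54.81 Hz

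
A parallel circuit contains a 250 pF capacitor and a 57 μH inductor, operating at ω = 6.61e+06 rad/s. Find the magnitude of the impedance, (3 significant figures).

X_L = ωL = 377 Ω
X_C = 1/(ωC) = 605 Ω
Parallel: admittances add. Y = 1/(jωL) + jωC
Y = (0 − j0.00100) S
|Y| = 0.00100 S → |Z| = 1/|Y| = 998 Ω, ∠Z = −∠Y = 90.0°

998 Ω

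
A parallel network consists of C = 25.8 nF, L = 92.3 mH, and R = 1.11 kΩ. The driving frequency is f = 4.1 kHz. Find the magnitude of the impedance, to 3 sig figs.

ω = 2πf = 25760 rad/s
X_L = ωL = 2380 Ω
X_C = 1/(ωC) = 1500 Ω
Parallel: admittances add. Y = 1/R + 1/(jωL) + jωC
Y = (0.000901 + j0.000244) S
|Y| = 0.000933 S → |Z| = 1/|Y| = 1070 Ω, ∠Z = −∠Y = -15.2°

1070 Ω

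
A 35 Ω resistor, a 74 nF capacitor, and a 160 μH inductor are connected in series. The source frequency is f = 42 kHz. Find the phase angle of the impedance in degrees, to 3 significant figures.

-14.4°

ω = 2πf = 263900 rad/s
X_L = ωL = 42.2 Ω
X_C = 1/(ωC) = 51.2 Ω
Net reactance X = X_L − X_C = -8.99 Ω
Z = 35.0 − j8.99 Ω
|Z| = √(35.0² + 8.99²) = 36.1 Ω
∠Z = arctan(-8.99/35.0) = -14.4°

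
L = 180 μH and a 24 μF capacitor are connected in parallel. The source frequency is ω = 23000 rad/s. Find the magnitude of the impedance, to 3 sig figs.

X_L = ωL = 4.14 Ω
X_C = 1/(ωC) = 1.81 Ω
Parallel: admittances add. Y = 1/(jωL) + jωC
Y = (0 + j0.310) S
|Y| = 0.310 S → |Z| = 1/|Y| = 3.22 Ω, ∠Z = −∠Y = -90.0°

3.22 Ω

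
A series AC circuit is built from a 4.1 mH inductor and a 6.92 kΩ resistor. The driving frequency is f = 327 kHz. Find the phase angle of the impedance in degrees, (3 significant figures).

50.6°

ω = 2πf = 2.055e+06 rad/s
X_L = ωL = 8420 Ω
Z = 6920 + j8420 Ω
|Z| = √(6920² + 8420²) = 10900 Ω
∠Z = arctan(8420/6920) = 50.6°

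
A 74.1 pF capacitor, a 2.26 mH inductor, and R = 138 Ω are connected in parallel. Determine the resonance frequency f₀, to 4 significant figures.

388.9 kHz

ω₀ = 1/√(LC) = 1/√(0.00226 × 7.41e-11) = 2.444e+06 rad/s
f₀ = ω₀/(2π) = 388.9 kHz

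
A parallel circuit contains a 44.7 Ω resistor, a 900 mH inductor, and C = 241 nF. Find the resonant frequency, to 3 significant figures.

ω₀ = 1/√(LC) = 1/√(0.9 × 2.41e-07) = 2147 rad/s
f₀ = ω₀/(2π) = 342 Hz

342 Hz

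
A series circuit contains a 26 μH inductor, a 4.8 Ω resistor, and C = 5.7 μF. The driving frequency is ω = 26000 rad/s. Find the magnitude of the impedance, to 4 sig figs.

7.740 Ω

X_L = ωL = 0.6760 Ω
X_C = 1/(ωC) = 6.748 Ω
Net reactance X = X_L − X_C = -6.072 Ω
Z = 4.800 − j6.072 Ω
|Z| = √(4.800² + 6.072²) = 7.740 Ω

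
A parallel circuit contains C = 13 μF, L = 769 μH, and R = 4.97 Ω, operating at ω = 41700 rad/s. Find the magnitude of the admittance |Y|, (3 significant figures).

X_L = ωL = 32.1 Ω
X_C = 1/(ωC) = 1.84 Ω
Parallel: admittances add. Y = 1/R + 1/(jωL) + jωC
Y = (0.201 + j0.511) S
|Y| = 0.549 S → |Z| = 1/|Y| = 1.82 Ω, ∠Z = −∠Y = -68.5°

549 mS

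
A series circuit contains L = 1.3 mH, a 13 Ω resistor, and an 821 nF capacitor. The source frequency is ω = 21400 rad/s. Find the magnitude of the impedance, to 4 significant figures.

X_L = ωL = 27.82 Ω
X_C = 1/(ωC) = 56.92 Ω
Net reactance X = X_L − X_C = -29.10 Ω
Z = 13.00 − j29.10 Ω
|Z| = √(13.00² + 29.10²) = 31.87 Ω

31.87 Ω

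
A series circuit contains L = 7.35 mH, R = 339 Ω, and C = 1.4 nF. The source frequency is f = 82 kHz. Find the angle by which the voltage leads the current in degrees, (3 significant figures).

ω = 2πf = 515200 rad/s
X_L = ωL = 3790 Ω
X_C = 1/(ωC) = 1390 Ω
Net reactance X = X_L − X_C = 2400 Ω
Z = 339 + j2400 Ω
|Z| = √(339² + 2400²) = 2420 Ω
∠Z = arctan(2400/339) = 82.0°

82.0°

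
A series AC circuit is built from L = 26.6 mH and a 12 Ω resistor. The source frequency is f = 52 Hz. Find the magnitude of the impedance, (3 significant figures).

ω = 2πf = 326.7 rad/s
X_L = ωL = 8.69 Ω
Z = 12.0 + j8.69 Ω
|Z| = √(12.0² + 8.69²) = 14.8 Ω

14.8 Ω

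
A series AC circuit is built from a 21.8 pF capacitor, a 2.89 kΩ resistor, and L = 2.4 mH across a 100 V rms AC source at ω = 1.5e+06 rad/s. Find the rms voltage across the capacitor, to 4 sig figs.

X_L = ωL = 3600 Ω
X_C = 1/(ωC) = 30580 Ω
Net reactance X = X_L − X_C = -26980 Ω
Z = 2890 − j26980 Ω
|Z| = √(2890² + 26980²) = 27140 Ω
I = V/|Z| = 3.685 mA
V_C = I·|Z_C| = 0.003685 × 30580 = 112.7 V

112.7 V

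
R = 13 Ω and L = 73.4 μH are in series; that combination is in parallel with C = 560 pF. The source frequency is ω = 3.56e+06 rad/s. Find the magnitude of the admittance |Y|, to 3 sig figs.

X_L = ωL = 261 Ω
X_C = 1/(ωC) = 502 Ω
Branch 1 (R+jX_L): Z₁ = 13.0 + j261 Ω, |Z₁| = 262 Ω
Branch 2 (−jX_C): Z₂ = −j502 Ω
Parallel: Z = Z₁Z₂/(Z₁+Z₂), |Z| = 545 Ω, ∠Z = 84.1°
|Y| = 1/|Z| = 1.83 mS

1.83 mS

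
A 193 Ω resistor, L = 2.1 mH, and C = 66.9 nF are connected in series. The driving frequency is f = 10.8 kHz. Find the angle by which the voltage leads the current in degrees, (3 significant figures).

ω = 2πf = 67860 rad/s
X_L = ωL = 143 Ω
X_C = 1/(ωC) = 220 Ω
Net reactance X = X_L − X_C = -77.8 Ω
Z = 193 − j77.8 Ω
|Z| = √(193² + 77.8²) = 208 Ω
∠Z = arctan(-77.8/193) = -21.9°

-21.9°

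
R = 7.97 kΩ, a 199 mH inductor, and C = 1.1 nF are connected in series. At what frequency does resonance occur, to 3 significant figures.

10.8 kHz

ω₀ = 1/√(LC) = 1/√(0.199 × 1.1e-09) = 67590 rad/s
f₀ = ω₀/(2π) = 10.8 kHz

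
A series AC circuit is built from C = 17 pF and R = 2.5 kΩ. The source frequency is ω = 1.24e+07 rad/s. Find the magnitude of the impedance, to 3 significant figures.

5360 Ω

X_C = 1/(ωC) = 4740 Ω
Z = 2500 − j4740 Ω
|Z| = √(2500² + 4740²) = 5360 Ω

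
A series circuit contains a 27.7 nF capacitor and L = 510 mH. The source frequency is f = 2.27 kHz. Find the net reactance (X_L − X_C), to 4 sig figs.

4743 Ω

ω = 2πf = 14260 rad/s
X_L = ωL = 7274 Ω
X_C = 1/(ωC) = 2531 Ω
X = 7274 − 2531 = 4743 Ω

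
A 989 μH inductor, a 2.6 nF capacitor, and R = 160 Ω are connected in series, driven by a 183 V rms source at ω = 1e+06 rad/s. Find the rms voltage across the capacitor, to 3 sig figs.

X_L = ωL = 989 Ω
X_C = 1/(ωC) = 385 Ω
Net reactance X = X_L − X_C = 604 Ω
Z = 160 + j604 Ω
|Z| = √(160² + 604²) = 625 Ω
I = V/|Z| = 293 mA
V_C = I·|Z_C| = 0.293 × 385 = 113 V

113 V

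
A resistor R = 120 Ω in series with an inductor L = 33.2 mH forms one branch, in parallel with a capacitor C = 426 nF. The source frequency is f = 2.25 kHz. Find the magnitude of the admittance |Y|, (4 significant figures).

ω = 2πf = 14140 rad/s
X_L = ωL = 469.4 Ω
X_C = 1/(ωC) = 166.0 Ω
Branch 1 (R+jX_L): Z₁ = 120.0 + j469.4 Ω, |Z₁| = 484.5 Ω
Branch 2 (−jX_C): Z₂ = −j166.0 Ω
Parallel: Z = Z₁Z₂/(Z₁+Z₂), |Z| = 246.6 Ω, ∠Z = -82.76°
|Y| = 1/|Z| = 4.055 mS

4.055 mS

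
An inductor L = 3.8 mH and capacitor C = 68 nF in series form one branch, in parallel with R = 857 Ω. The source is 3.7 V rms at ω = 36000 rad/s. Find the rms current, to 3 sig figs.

X_L = ωL = 137 Ω
X_C = 1/(ωC) = 408 Ω
Branch 1: Z₁ = R = 857 Ω
Branch 2 (series LC): Z₂ = j(X_L − X_C) = −j272 Ω
Parallel: Z = Z₁Z₂/(Z₁+Z₂), |Z| = 259 Ω, ∠Z = -72.4°
I = V/|Z| = 3.7/259 = 14.3 mA

14.3 mA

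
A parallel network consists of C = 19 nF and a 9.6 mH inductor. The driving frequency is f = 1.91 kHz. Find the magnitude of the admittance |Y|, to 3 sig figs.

8.45 mS

ω = 2πf = 12000 rad/s
X_L = ωL = 115 Ω
X_C = 1/(ωC) = 4390 Ω
Parallel: admittances add. Y = 1/(jωL) + jωC
Y = (0 − j0.00845) S
|Y| = 0.00845 S → |Z| = 1/|Y| = 118 Ω, ∠Z = −∠Y = 90.0°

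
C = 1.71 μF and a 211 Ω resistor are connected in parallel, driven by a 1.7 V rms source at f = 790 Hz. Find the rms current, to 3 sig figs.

16.5 mA

ω = 2πf = 4964 rad/s
X_C = 1/(ωC) = 118 Ω
Parallel: admittances add. Y = 1/R + jωC
Y = (0.00474 + j0.00849) S
|Y| = 0.00972 S → |Z| = 1/|Y| = 103 Ω, ∠Z = −∠Y = -60.8°
I = V/|Z| = 1.7/103 = 16.5 mA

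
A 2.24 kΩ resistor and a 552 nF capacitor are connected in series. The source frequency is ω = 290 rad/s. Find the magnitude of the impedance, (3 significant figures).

X_C = 1/(ωC) = 6250 Ω
Z = 2240 − j6250 Ω
|Z| = √(2240² + 6250²) = 6640 Ω

6640 Ω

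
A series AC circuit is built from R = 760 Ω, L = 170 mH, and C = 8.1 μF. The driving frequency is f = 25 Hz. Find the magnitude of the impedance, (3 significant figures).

1070 Ω

ω = 2πf = 157.1 rad/s
X_L = ωL = 26.7 Ω
X_C = 1/(ωC) = 786 Ω
Net reactance X = X_L − X_C = -759 Ω
Z = 760 − j759 Ω
|Z| = √(760² + 759²) = 1070 Ω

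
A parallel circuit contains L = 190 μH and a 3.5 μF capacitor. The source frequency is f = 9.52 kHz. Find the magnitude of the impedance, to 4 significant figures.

8.240 Ω

ω = 2πf = 59820 rad/s
X_L = ωL = 11.37 Ω
X_C = 1/(ωC) = 4.777 Ω
Parallel: admittances add. Y = 1/(jωL) + jωC
Y = (0 + j0.1214) S
|Y| = 0.1214 S → |Z| = 1/|Y| = 8.240 Ω, ∠Z = −∠Y = -90.00°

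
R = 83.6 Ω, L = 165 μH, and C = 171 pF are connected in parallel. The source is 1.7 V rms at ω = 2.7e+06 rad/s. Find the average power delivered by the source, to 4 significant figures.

X_L = ωL = 445.5 Ω
X_C = 1/(ωC) = 2166 Ω
Parallel: admittances add. Y = 1/R + 1/(jωL) + jωC
Y = (0.01196 − j0.001783) S
|Y| = 0.01209 S → |Z| = 1/|Y| = 82.69 Ω, ∠Z = −∠Y = 8.478°
I = V/|Z| = 20.56 mA
P = VI cos φ = 1.7 × 0.02056 × cos(8.478°) = 34.57 mW

34.57 mW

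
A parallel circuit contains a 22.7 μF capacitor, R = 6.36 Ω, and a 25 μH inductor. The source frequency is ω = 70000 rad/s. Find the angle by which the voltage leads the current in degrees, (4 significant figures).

-81.22°

X_L = ωL = 1.750 Ω
X_C = 1/(ωC) = 0.6293 Ω
Parallel: admittances add. Y = 1/R + 1/(jωL) + jωC
Y = (0.1572 + j1.018) S
|Y| = 1.030 S → |Z| = 1/|Y| = 0.9712 Ω, ∠Z = −∠Y = -81.22°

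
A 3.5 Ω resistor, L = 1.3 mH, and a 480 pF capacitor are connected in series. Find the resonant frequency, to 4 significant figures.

ω₀ = 1/√(LC) = 1/√(0.0013 × 4.8e-10) = 1.266e+06 rad/s
f₀ = ω₀/(2π) = 201.5 kHz

201.5 kHz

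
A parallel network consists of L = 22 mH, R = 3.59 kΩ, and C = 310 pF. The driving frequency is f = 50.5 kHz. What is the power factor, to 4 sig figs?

ω = 2πf = 317300 rad/s
X_L = ωL = 6981 Ω
X_C = 1/(ωC) = 10170 Ω
Parallel: admittances add. Y = 1/R + 1/(jωL) + jωC
Y = (0.0002786 − j4.489e-05) S
|Y| = 0.0002821 S → |Z| = 1/|Y| = 3544 Ω, ∠Z = −∠Y = 9.155°
cos φ = cos(9.155°) = 0.9873

0.9873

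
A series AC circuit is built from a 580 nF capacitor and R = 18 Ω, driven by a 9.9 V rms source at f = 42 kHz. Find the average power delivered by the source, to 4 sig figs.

ω = 2πf = 263900 rad/s
X_C = 1/(ωC) = 6.533 Ω
Z = 18.00 − j6.533 Ω
|Z| = √(18.00² + 6.533²) = 19.15 Ω
∠Z = arctan(-6.533/18.00) = -19.95°
I = V/|Z| = 517.0 mA
P = VI cos φ = 9.9 × 0.5170 × cos(-19.95°) = 4.811 W

4.811 W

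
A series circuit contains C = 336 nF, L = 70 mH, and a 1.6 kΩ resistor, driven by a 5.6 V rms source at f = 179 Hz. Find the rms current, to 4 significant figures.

1.851 mA

ω = 2πf = 1125 rad/s
X_L = ωL = 78.73 Ω
X_C = 1/(ωC) = 2646 Ω
Net reactance X = X_L − X_C = -2568 Ω
Z = 1600 − j2568 Ω
|Z| = √(1600² + 2568²) = 3025 Ω
I = V/|Z| = 5.6/3025 = 1.851 mA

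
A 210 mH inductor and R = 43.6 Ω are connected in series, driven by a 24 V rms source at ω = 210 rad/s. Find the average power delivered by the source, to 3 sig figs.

6.53 W

X_L = ωL = 44.1 Ω
Z = 43.6 + j44.1 Ω
|Z| = √(43.6² + 44.1²) = 62.0 Ω
∠Z = arctan(44.1/43.6) = 45.3°
I = V/|Z| = 387 mA
P = VI cos φ = 24 × 0.387 × cos(45.3°) = 6.53 W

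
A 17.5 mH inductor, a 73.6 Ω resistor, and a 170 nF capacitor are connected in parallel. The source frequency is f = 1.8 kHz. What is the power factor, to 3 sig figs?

ω = 2πf = 11310 rad/s
X_L = ωL = 198 Ω
X_C = 1/(ωC) = 520 Ω
Parallel: admittances add. Y = 1/R + 1/(jωL) + jωC
Y = (0.0136 − j0.00313) S
|Y| = 0.0139 S → |Z| = 1/|Y| = 71.7 Ω, ∠Z = −∠Y = 13.0°
cos φ = cos(13.0°) = 0.974

0.974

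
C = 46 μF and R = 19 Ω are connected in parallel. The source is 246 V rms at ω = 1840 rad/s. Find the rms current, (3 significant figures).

24.5 A

X_C = 1/(ωC) = 11.8 Ω
Parallel: admittances add. Y = 1/R + jωC
Y = (0.0526 + j0.0846) S
|Y| = 0.0997 S → |Z| = 1/|Y| = 10.0 Ω, ∠Z = −∠Y = -58.1°
I = V/|Z| = 246/10.0 = 24.5 A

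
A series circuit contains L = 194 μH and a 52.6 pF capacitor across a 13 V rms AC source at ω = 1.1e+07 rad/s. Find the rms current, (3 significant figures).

32.0 mA

X_L = ωL = 2130 Ω
X_C = 1/(ωC) = 1730 Ω
Net reactance X = X_L − X_C = 406 Ω
Z = j406 Ω
|Z| = √(0² + 406²) = 406 Ω
I = V/|Z| = 13/406 = 32.0 mA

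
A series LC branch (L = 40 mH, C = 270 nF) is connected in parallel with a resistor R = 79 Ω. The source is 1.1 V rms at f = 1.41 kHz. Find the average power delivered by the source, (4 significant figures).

15.32 mW

ω = 2πf = 8859 rad/s
X_L = ωL = 354.4 Ω
X_C = 1/(ωC) = 418.1 Ω
Branch 1: Z₁ = R = 79.00 Ω
Branch 2 (series LC): Z₂ = j(X_L − X_C) = −j63.69 Ω
Parallel: Z = Z₁Z₂/(Z₁+Z₂), |Z| = 49.58 Ω, ∠Z = -51.13°
I = V/|Z| = 22.19 mA
P = VI cos φ = 1.1 × 0.02219 × cos(-51.13°) = 15.32 mW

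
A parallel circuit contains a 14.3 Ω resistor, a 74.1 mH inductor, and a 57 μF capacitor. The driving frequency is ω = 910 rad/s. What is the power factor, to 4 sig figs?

0.8837

X_L = ωL = 67.43 Ω
X_C = 1/(ωC) = 19.28 Ω
Parallel: admittances add. Y = 1/R + 1/(jωL) + jωC
Y = (0.06993 + j0.03704) S
|Y| = 0.07913 S → |Z| = 1/|Y| = 12.64 Ω, ∠Z = −∠Y = -27.91°
cos φ = cos(-27.91°) = 0.8837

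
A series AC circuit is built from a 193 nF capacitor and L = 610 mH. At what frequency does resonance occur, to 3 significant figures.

464 Hz

ω₀ = 1/√(LC) = 1/√(0.61 × 1.93e-07) = 2914 rad/s
f₀ = ω₀/(2π) = 464 Hz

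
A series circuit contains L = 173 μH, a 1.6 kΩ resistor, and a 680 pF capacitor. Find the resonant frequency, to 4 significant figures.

464.0 kHz

ω₀ = 1/√(LC) = 1/√(0.000173 × 6.8e-10) = 2.916e+06 rad/s
f₀ = ω₀/(2π) = 464.0 kHz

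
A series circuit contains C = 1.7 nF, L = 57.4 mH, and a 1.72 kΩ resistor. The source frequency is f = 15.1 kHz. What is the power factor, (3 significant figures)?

ω = 2πf = 94880 rad/s
X_L = ωL = 5450 Ω
X_C = 1/(ωC) = 6200 Ω
Net reactance X = X_L − X_C = -754 Ω
Z = 1720 − j754 Ω
|Z| = √(1720² + 754²) = 1880 Ω
∠Z = arctan(-754/1720) = -23.7°
cos φ = cos(-23.7°) = 0.916

0.916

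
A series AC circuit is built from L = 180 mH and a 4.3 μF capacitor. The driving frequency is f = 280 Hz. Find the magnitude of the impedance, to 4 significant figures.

184.5 Ω

ω = 2πf = 1759 rad/s
X_L = ωL = 316.7 Ω
X_C = 1/(ωC) = 132.2 Ω
Net reactance X = X_L − X_C = 184.5 Ω
Z = j184.5 Ω
|Z| = √(0² + 184.5²) = 184.5 Ω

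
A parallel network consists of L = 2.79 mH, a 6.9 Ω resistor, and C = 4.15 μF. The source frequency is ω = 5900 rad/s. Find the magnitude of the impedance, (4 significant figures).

6.694 Ω

X_L = ωL = 16.46 Ω
X_C = 1/(ωC) = 40.84 Ω
Parallel: admittances add. Y = 1/R + 1/(jωL) + jωC
Y = (0.1449 − j0.03626) S
|Y| = 0.1494 S → |Z| = 1/|Y| = 6.694 Ω, ∠Z = −∠Y = 14.05°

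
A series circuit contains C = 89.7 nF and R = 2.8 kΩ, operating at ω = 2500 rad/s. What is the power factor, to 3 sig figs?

X_C = 1/(ωC) = 4460 Ω
Z = 2800 − j4460 Ω
|Z| = √(2800² + 4460²) = 5270 Ω
∠Z = arctan(-4460/2800) = -57.9°
cos φ = cos(-57.9°) = 0.532

0.532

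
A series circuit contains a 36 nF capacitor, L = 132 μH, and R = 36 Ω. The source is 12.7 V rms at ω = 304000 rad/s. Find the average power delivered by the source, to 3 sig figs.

X_L = ωL = 40.1 Ω
X_C = 1/(ωC) = 91.4 Ω
Net reactance X = X_L − X_C = -51.2 Ω
Z = 36.0 − j51.2 Ω
|Z| = √(36.0² + 51.2²) = 62.6 Ω
∠Z = arctan(-51.2/36.0) = -54.9°
I = V/|Z| = 203 mA
P = VI cos φ = 12.7 × 0.203 × cos(-54.9°) = 1.48 W

1.48 W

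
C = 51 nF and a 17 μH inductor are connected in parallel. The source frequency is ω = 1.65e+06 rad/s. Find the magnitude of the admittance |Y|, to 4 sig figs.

48.50 mS

X_L = ωL = 28.05 Ω
X_C = 1/(ωC) = 11.88 Ω
Parallel: admittances add. Y = 1/(jωL) + jωC
Y = (0 + j0.04850) S
|Y| = 0.04850 S → |Z| = 1/|Y| = 20.62 Ω, ∠Z = −∠Y = -90.00°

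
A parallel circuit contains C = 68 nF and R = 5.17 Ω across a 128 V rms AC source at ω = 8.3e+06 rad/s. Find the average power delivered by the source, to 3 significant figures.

X_C = 1/(ωC) = 1.77 Ω
Parallel: admittances add. Y = 1/R + jωC
Y = (0.193 + j0.564) S
|Y| = 0.597 S → |Z| = 1/|Y| = 1.68 Ω, ∠Z = −∠Y = -71.1°
I = V/|Z| = 76.4 A
P = VI cos φ = 128 × 76.4 × cos(-71.1°) = 3.17 kW

3.17 kW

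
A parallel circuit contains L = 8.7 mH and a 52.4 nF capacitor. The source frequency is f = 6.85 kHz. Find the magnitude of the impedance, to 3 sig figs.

2410 Ω

ω = 2πf = 43040 rad/s
X_L = ωL = 374 Ω
X_C = 1/(ωC) = 443 Ω
Parallel: admittances add. Y = 1/(jωL) + jωC
Y = (0 − j0.000415) S
|Y| = 0.000415 S → |Z| = 1/|Y| = 2410 Ω, ∠Z = −∠Y = 90.0°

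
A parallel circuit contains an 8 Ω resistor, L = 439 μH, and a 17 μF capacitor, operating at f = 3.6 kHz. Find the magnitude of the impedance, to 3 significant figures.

3.22 Ω

ω = 2πf = 22620 rad/s
X_L = ωL = 9.93 Ω
X_C = 1/(ωC) = 2.60 Ω
Parallel: admittances add. Y = 1/R + 1/(jωL) + jωC
Y = (0.125 + j0.284) S
|Y| = 0.310 S → |Z| = 1/|Y| = 3.22 Ω, ∠Z = −∠Y = -66.2°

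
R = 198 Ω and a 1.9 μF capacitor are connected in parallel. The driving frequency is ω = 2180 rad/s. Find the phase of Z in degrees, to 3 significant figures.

-39.4°

X_C = 1/(ωC) = 241 Ω
Parallel: admittances add. Y = 1/R + jωC
Y = (0.00505 + j0.00414) S
|Y| = 0.00653 S → |Z| = 1/|Y| = 153 Ω, ∠Z = −∠Y = -39.4°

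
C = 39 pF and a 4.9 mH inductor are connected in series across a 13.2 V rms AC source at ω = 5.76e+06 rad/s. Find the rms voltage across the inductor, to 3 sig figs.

X_L = ωL = 28200 Ω
X_C = 1/(ωC) = 4450 Ω
Net reactance X = X_L − X_C = 23800 Ω
Z = j23800 Ω
|Z| = √(0² + 23800²) = 23800 Ω
I = V/|Z| = 555 μA
V_L = I·|Z_L| = 0.000555 × 28200 = 15.7 V

15.7 V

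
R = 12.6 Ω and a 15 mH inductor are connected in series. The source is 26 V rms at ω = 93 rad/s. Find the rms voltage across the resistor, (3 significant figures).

X_L = ωL = 1.40 Ω
Z = 12.6 + j1.40 Ω
|Z| = √(12.6² + 1.40²) = 12.7 Ω
I = V/|Z| = 2.05 A
V_R = I·|Z_R| = 2.05 × 12.6 = 25.8 V

25.8 V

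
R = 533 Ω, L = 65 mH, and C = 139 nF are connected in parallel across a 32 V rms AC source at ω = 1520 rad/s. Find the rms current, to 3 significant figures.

X_L = ωL = 98.8 Ω
X_C = 1/(ωC) = 4730 Ω
Parallel: admittances add. Y = 1/R + 1/(jωL) + jωC
Y = (0.00188 − j0.00991) S
|Y| = 0.0101 S → |Z| = 1/|Y| = 99.1 Ω, ∠Z = −∠Y = 79.3°
I = V/|Z| = 32/99.1 = 323 mA

323 mA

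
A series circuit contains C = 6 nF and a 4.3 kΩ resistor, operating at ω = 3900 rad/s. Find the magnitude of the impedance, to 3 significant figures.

43000 Ω

X_C = 1/(ωC) = 42700 Ω
Z = 4300 − j42700 Ω
|Z| = √(4300² + 42700²) = 43000 Ω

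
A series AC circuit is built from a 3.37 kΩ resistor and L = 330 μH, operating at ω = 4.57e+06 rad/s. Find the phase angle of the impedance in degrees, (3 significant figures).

X_L = ωL = 1510 Ω
Z = 3370 + j1510 Ω
|Z| = √(3370² + 1510²) = 3690 Ω
∠Z = arctan(1510/3370) = 24.1°

24.1°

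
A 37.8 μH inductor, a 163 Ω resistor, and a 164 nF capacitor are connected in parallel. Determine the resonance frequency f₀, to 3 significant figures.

63.9 kHz

ω₀ = 1/√(LC) = 1/√(3.78e-05 × 1.64e-07) = 401600 rad/s
f₀ = ω₀/(2π) = 63.9 kHz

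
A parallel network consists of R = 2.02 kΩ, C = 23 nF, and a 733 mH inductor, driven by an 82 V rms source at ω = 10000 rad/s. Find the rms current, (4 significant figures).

41.31 mA

X_L = ωL = 7330 Ω
X_C = 1/(ωC) = 4348 Ω
Parallel: admittances add. Y = 1/R + 1/(jωL) + jωC
Y = (0.0004950 + j9.357e-05) S
|Y| = 0.0005038 S → |Z| = 1/|Y| = 1985 Ω, ∠Z = −∠Y = -10.70°
I = V/|Z| = 82/1985 = 41.31 mA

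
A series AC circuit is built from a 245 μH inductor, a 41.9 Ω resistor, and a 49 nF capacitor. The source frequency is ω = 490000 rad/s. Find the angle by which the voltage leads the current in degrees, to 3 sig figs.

61.9°

X_L = ωL = 120 Ω
X_C = 1/(ωC) = 41.6 Ω
Net reactance X = X_L − X_C = 78.4 Ω
Z = 41.9 + j78.4 Ω
|Z| = √(41.9² + 78.4²) = 88.9 Ω
∠Z = arctan(78.4/41.9) = 61.9°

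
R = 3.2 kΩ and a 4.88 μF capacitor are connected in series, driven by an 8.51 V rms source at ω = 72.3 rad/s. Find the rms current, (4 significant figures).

1.991 mA

X_C = 1/(ωC) = 2834 Ω
Z = 3200 − j2834 Ω
|Z| = √(3200² + 2834²) = 4275 Ω
I = V/|Z| = 8.51/4275 = 1.991 mA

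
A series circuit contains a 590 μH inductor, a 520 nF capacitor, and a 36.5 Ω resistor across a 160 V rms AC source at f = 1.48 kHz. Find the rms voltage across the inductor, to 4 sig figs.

ω = 2πf = 9299 rad/s
X_L = ωL = 5.486 Ω
X_C = 1/(ωC) = 206.8 Ω
Net reactance X = X_L − X_C = -201.3 Ω
Z = 36.50 − j201.3 Ω
|Z| = √(36.50² + 201.3²) = 204.6 Ω
I = V/|Z| = 782.0 mA
V_L = I·|Z_L| = 0.7820 × 5.486 = 4.291 V

4.291 V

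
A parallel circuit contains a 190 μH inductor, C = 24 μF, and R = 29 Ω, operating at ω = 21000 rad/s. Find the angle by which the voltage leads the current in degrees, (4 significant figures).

X_L = ωL = 3.990 Ω
X_C = 1/(ωC) = 1.984 Ω
Parallel: admittances add. Y = 1/R + 1/(jωL) + jωC
Y = (0.03448 + j0.2534) S
|Y| = 0.2557 S → |Z| = 1/|Y| = 3.911 Ω, ∠Z = −∠Y = -82.25°

-82.25°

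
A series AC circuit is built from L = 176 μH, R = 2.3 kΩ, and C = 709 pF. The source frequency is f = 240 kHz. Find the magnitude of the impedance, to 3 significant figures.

ω = 2πf = 1.508e+06 rad/s
X_L = ωL = 265 Ω
X_C = 1/(ωC) = 935 Ω
Net reactance X = X_L − X_C = -670 Ω
Z = 2300 − j670 Ω
|Z| = √(2300² + 670²) = 2400 Ω

2400 Ω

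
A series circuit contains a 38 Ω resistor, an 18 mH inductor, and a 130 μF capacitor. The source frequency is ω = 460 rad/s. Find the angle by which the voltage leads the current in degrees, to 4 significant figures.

X_L = ωL = 8.280 Ω
X_C = 1/(ωC) = 16.72 Ω
Net reactance X = X_L − X_C = -8.442 Ω
Z = 38.00 − j8.442 Ω
|Z| = √(38.00² + 8.442²) = 38.93 Ω
∠Z = arctan(-8.442/38.00) = -12.53°

-12.53°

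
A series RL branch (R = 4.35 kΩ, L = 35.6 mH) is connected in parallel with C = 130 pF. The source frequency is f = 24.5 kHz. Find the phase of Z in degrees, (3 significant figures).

ω = 2πf = 153900 rad/s
X_L = ωL = 5480 Ω
X_C = 1/(ωC) = 50000 Ω
Branch 1 (R+jX_L): Z₁ = 4350 + j5480 Ω, |Z₁| = 7000 Ω
Branch 2 (−jX_C): Z₂ = −j50000 Ω
Parallel: Z = Z₁Z₂/(Z₁+Z₂), |Z| = 7820 Ω, ∠Z = 46.0°

46.0°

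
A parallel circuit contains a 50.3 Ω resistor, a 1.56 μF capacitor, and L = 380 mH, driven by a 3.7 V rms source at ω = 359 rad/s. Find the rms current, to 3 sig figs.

X_L = ωL = 136 Ω
X_C = 1/(ωC) = 1790 Ω
Parallel: admittances add. Y = 1/R + 1/(jωL) + jωC
Y = (0.0199 − j0.00677) S
|Y| = 0.0210 S → |Z| = 1/|Y| = 47.6 Ω, ∠Z = −∠Y = 18.8°
I = V/|Z| = 3.7/47.6 = 77.7 mA

77.7 mA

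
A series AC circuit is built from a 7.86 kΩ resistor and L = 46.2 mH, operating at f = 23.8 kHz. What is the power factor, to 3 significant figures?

ω = 2πf = 149500 rad/s
X_L = ωL = 6910 Ω
Z = 7860 + j6910 Ω
|Z| = √(7860² + 6910²) = 10500 Ω
∠Z = arctan(6910/7860) = 41.3°
cos φ = cos(41.3°) = 0.751

0.751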